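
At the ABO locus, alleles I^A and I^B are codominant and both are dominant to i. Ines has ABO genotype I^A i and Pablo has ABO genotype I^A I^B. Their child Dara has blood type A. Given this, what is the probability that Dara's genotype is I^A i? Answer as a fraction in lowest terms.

Cross I^A i × I^A I^B → 1/4 I^A I^A, 1/4 I^A I^B, 1/4 I^A i, 1/4 I^B i.
Type-A genotypes among offspring: I^A I^A (1/4), I^A i (1/4); total 1/2.
P(I^A i | type A) = (1/4) / (1/2) = 1/2.

1/2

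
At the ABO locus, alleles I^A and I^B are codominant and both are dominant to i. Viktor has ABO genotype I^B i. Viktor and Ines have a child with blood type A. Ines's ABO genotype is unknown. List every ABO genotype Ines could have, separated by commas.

I^A I^A, I^A I^B, I^A i

For each candidate genotype of Ines, check whether crossing it with I^B i can produce every observed child phenotype.
  I^A I^A → possible child types {A, AB} ✓
  I^A I^B → possible child types {A, B, AB} ✓
  I^A i → possible child types {O, A, B, AB} ✓
  I^B I^B → possible child types {B} ✗
  I^B i → possible child types {O, B} ✗
  i i → possible child types {O, B} ✗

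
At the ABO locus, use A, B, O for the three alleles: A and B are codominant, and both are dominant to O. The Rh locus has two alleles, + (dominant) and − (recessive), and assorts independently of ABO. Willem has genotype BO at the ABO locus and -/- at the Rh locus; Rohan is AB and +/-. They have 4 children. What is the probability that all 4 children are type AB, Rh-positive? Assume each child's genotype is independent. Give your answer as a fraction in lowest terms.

ABO cross BO × AB → 1/4 A, 1/2 B, 1/4 AB.
Rh cross -/- × +/- → 1/2 Rh+, 1/2 Rh-; so P(type AB, Rh-positive) = 1/4 × 1/2 = 1/8 per child.
All 4 independent: (1/8)^4 = 1/4096.

1/4096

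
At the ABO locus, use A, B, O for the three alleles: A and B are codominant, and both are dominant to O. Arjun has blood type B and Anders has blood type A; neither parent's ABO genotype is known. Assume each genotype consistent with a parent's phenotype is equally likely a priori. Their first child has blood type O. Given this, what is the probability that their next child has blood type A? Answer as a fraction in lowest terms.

Possible genotypes: Arjun ∈ {BB, BO}; Anders ∈ {AA, AO}.
Weight each parental genotype pair by prior × P(type-O child):
  BO × AO: posterior weight 1; P(next child type A) = 1/4.
Weighted sum = 1/4.

1/4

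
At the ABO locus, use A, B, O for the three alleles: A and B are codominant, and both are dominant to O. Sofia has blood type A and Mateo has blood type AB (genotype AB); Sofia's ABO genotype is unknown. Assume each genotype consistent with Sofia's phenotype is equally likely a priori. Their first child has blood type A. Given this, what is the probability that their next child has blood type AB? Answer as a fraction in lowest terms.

3/8

Possible genotypes: Sofia ∈ {AA, AO}; Mateo ∈ {AB}.
Weight each parental genotype pair by prior × P(type-A child):
  AA × AB: posterior weight 1/2; P(next child type AB) = 1/2.
  AO × AB: posterior weight 1/2; P(next child type AB) = 1/4.
Weighted sum = 3/8.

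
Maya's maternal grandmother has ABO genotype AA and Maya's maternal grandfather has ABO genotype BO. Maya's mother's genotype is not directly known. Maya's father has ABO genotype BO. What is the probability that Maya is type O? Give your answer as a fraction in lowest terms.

Maya's mother's ABO genotype from AA × BO: 1/2 AB, 1/2 AO.
Crossing each possibility with the father BO and summing P(type O): 1/2·0 + 1/2·1/4 = 1/8.

1/8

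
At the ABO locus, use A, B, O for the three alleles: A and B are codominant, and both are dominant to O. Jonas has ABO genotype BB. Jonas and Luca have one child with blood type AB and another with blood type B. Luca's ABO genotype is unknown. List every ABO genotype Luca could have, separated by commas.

For each candidate genotype of Luca, check whether crossing it with BB can produce every observed child phenotype.
  AA → possible child types {AB} ✗
  AB → possible child types {B, AB} ✓
  AO → possible child types {B, AB} ✓
  BB → possible child types {B} ✗
  BO → possible child types {B} ✗
  OO → possible child types {B} ✗

AB, AO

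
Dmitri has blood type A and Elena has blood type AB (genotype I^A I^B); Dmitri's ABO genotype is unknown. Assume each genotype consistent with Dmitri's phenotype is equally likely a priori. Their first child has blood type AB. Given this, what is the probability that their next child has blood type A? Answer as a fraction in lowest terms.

1/2

Possible genotypes: Dmitri ∈ {I^A I^A, I^A i}; Elena ∈ {I^A I^B}.
Weight each parental genotype pair by prior × P(type-AB child):
  I^A I^A × I^A I^B: posterior weight 2/3; P(next child type A) = 1/2.
  I^A i × I^A I^B: posterior weight 1/3; P(next child type A) = 1/2.
Weighted sum = 1/2.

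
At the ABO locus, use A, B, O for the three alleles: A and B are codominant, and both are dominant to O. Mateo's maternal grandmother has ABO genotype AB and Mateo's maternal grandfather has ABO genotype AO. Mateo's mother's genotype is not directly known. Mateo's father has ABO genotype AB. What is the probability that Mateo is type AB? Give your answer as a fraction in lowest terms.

3/8

Mateo's mother's ABO genotype from AB × AO: 1/4 AA, 1/4 AB, 1/4 AO, 1/4 BO.
Crossing each possibility with the father AB and summing P(type AB): 1/4·1/2 + 1/4·1/2 + 1/4·1/4 + 1/4·1/4 = 3/8.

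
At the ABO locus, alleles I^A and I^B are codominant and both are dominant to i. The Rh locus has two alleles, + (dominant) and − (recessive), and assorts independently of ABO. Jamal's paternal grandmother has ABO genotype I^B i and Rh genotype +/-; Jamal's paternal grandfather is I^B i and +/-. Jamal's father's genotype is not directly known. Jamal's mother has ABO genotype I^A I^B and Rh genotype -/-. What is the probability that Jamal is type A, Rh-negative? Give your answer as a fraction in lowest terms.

1/8

Jamal's father's ABO genotype from I^B i × I^B i: 1/4 I^B I^B, 1/2 I^B i, 1/4 i i.
Crossing each possibility with the mother I^A I^B and summing P(type A): 1/4·0 + 1/2·1/4 + 1/4·1/2 = 1/4.
Similarly for Rh via the father's Rh distribution: P(Rh-) = 1/2.
Independent loci: 1/4 × 1/2 = 1/8.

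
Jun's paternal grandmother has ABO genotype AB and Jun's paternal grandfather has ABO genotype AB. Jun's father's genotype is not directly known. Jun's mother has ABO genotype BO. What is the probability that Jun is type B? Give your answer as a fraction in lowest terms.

Jun's father's ABO genotype from AB × AB: 1/4 AA, 1/2 AB, 1/4 BB.
Crossing each possibility with the mother BO and summing P(type B): 1/4·0 + 1/2·1/2 + 1/4·1 = 1/2.

1/2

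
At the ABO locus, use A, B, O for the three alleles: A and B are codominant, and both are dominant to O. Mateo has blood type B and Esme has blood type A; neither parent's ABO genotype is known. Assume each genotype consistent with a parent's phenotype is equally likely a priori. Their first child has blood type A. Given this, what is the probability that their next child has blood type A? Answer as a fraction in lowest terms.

Possible genotypes: Mateo ∈ {BB, BO}; Esme ∈ {AA, AO}.
Weight each parental genotype pair by prior × P(type-A child):
  BO × AA: posterior weight 2/3; P(next child type A) = 1/2.
  BO × AO: posterior weight 1/3; P(next child type A) = 1/4.
Weighted sum = 5/12.

5/12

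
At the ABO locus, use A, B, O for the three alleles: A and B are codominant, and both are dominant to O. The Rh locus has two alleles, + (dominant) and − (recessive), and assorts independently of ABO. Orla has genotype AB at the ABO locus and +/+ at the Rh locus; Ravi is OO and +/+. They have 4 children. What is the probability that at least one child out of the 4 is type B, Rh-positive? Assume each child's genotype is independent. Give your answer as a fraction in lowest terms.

15/16

ABO cross AB × OO → 1/2 A, 1/2 B.
Rh cross +/+ × +/+ → 1 Rh+; so P(type B, Rh-positive) = 1/2 × 1 = 1/2 per child.
P(none) = (1/2)^4 = 1/16; P(at least one) = 1 − 1/16 = 15/16.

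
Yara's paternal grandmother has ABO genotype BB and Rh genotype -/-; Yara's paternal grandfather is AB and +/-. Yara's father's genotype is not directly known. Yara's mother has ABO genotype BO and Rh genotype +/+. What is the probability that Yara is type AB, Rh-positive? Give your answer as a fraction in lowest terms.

1/8

Yara's father's ABO genotype from BB × AB: 1/2 AB, 1/2 BB.
Crossing each possibility with the mother BO and summing P(type AB): 1/2·1/4 + 1/2·0 = 1/8.
Similarly for Rh via the father's Rh distribution: P(Rh+) = 1.
Independent loci: 1/8 × 1 = 1/8.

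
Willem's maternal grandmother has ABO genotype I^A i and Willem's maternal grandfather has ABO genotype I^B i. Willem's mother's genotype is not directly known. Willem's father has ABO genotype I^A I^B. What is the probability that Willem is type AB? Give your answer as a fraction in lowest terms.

1/4

Willem's mother's ABO genotype from I^A i × I^B i: 1/4 I^A I^B, 1/4 I^A i, 1/4 I^B i, 1/4 i i.
Crossing each possibility with the father I^A I^B and summing P(type AB): 1/4·1/2 + 1/4·1/4 + 1/4·1/4 + 1/4·0 = 1/4.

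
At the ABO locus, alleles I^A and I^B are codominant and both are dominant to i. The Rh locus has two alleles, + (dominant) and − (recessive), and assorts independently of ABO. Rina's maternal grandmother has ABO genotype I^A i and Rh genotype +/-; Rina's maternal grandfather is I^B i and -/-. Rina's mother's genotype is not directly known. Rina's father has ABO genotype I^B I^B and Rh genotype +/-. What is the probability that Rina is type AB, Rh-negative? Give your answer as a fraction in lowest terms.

3/32

Rina's mother's ABO genotype from I^A i × I^B i: 1/4 I^A I^B, 1/4 I^A i, 1/4 I^B i, 1/4 i i.
Crossing each possibility with the father I^B I^B and summing P(type AB): 1/4·1/2 + 1/4·1/2 + 1/4·0 + 1/4·0 = 1/4.
Similarly for Rh via the mother's Rh distribution: P(Rh-) = 3/8.
Independent loci: 1/4 × 3/8 = 3/32.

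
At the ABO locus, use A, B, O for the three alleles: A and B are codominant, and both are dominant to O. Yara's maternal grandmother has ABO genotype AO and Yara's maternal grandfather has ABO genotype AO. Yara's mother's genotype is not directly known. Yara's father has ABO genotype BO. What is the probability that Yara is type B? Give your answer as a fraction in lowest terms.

Yara's mother's ABO genotype from AO × AO: 1/4 AA, 1/2 AO, 1/4 OO.
Crossing each possibility with the father BO and summing P(type B): 1/4·0 + 1/2·1/4 + 1/4·1/2 = 1/4.

1/4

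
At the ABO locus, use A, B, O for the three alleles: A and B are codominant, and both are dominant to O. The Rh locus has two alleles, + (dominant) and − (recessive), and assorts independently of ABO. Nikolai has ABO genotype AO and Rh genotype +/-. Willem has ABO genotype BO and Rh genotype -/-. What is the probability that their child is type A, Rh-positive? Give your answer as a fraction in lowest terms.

1/8

ABO cross AO × BO → offspring phenotypes: 1/4 O, 1/4 A, 1/4 B, 1/4 AB.
Rh cross +/- × -/- → 1/2 Rh+, 1/2 Rh-.
Independent loci: P(type A, Rh-positive) = 1/4 × 1/2 = 1/8.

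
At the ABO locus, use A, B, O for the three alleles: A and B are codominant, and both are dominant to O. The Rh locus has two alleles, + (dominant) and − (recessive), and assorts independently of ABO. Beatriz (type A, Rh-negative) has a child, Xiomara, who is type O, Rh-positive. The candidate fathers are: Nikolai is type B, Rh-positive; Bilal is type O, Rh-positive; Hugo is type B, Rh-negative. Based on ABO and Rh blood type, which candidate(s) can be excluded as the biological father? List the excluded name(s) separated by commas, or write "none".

A candidate is excluded only if no genotype consistent with his phenotype could produce a type O, Rh-positive child with a type A, Rh-negative mother.
Hugo (type B, Rh-): no genotype consistent with that phenotype can produce a type-O Rh+ child with a type-A mother.

Hugo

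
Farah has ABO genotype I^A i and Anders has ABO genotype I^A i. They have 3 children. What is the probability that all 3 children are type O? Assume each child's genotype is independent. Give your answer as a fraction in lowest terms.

ABO cross I^A i × I^A i → 1/4 O, 3/4 A.
So P(type O) = 1/4 per child.
All 3 independent: (1/4)^3 = 1/64.

1/64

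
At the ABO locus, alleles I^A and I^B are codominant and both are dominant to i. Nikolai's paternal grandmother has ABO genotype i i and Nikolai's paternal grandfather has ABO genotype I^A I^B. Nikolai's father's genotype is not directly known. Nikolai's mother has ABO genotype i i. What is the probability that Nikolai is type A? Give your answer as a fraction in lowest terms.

Nikolai's father's ABO genotype from i i × I^A I^B: 1/2 I^A i, 1/2 I^B i.
Crossing each possibility with the mother i i and summing P(type A): 1/2·1/2 + 1/2·0 = 1/4.

1/4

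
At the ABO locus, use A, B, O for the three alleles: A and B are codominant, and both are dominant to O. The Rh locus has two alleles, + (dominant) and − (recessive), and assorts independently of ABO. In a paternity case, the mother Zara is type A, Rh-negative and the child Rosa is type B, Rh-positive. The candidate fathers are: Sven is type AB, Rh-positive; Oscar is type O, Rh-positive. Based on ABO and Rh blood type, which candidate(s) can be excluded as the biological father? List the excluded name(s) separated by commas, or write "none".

Oscar

A candidate is excluded only if no genotype consistent with his phenotype could produce a type B, Rh-positive child with a type A, Rh-negative mother.
Oscar (type O, Rh+): no genotype consistent with that phenotype can produce a type-B Rh+ child with a type-A mother.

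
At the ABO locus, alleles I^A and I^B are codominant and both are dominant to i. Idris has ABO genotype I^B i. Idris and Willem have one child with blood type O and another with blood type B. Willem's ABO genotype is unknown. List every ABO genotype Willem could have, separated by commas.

For each candidate genotype of Willem, check whether crossing it with I^B i can produce every observed child phenotype.
  I^A I^A → possible child types {A, AB} ✗
  I^A I^B → possible child types {A, B, AB} ✗
  I^A i → possible child types {O, A, B, AB} ✓
  I^B I^B → possible child types {B} ✗
  I^B i → possible child types {O, B} ✓
  i i → possible child types {O, B} ✓

I^A i, I^B i, i i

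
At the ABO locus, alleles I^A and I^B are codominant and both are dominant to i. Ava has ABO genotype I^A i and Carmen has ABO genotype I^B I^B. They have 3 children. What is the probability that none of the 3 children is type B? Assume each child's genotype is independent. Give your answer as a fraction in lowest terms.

ABO cross I^A i × I^B I^B → 1/2 B, 1/2 AB.
So P(type B) = 1/2 per child.
P(not type B) = 1/2 for one child; (1/2)^3 = 1/8.

1/8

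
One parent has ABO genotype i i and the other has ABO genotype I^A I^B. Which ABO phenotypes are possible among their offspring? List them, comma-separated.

Gametes from i i × I^A I^B give offspring ABO genotypes I^A i, I^B i, i.e. phenotypes A, B.

A, B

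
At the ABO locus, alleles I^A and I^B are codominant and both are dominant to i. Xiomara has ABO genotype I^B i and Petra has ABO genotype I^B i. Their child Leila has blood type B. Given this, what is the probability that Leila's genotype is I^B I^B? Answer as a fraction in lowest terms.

1/3

Cross I^B i × I^B i → 1/4 I^B I^B, 1/2 I^B i, 1/4 i i.
Type-B genotypes among offspring: I^B I^B (1/4), I^B i (1/2); total 3/4.
P(I^B I^B | type B) = (1/4) / (3/4) = 1/3.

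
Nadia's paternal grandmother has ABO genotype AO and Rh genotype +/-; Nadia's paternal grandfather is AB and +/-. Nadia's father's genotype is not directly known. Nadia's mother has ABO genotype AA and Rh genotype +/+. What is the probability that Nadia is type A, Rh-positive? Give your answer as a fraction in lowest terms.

3/4

Nadia's father's ABO genotype from AO × AB: 1/4 AA, 1/4 AB, 1/4 AO, 1/4 BO.
Crossing each possibility with the mother AA and summing P(type A): 1/4·1 + 1/4·1/2 + 1/4·1 + 1/4·1/2 = 3/4.
Similarly for Rh via the father's Rh distribution: P(Rh+) = 1.
Independent loci: 3/4 × 1 = 3/4.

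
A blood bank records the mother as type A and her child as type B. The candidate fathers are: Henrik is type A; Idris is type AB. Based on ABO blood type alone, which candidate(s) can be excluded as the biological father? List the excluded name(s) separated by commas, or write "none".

Henrik

A candidate is excluded only if no genotype consistent with his phenotype could produce a type B child with a type A mother.
Henrik (type A): no genotype consistent with that phenotype can produce a type-B child with a type-A mother.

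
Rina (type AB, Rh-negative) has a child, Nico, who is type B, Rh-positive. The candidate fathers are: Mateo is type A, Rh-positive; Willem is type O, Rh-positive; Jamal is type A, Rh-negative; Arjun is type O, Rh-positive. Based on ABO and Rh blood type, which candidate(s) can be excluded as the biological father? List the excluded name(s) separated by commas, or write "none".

A candidate is excluded only if no genotype consistent with his phenotype could produce a type B, Rh-positive child with a type AB, Rh-negative mother.
Jamal (type A, Rh-): no genotype consistent with that phenotype can produce a type-B Rh+ child with a type-AB mother.

Jamal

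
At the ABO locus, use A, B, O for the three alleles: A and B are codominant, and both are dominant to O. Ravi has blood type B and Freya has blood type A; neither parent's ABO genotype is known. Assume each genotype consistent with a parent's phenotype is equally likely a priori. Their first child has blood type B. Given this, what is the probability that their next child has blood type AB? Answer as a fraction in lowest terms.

5/12

Possible genotypes: Ravi ∈ {BB, BO}; Freya ∈ {AA, AO}.
Weight each parental genotype pair by prior × P(type-B child):
  BB × AO: posterior weight 2/3; P(next child type AB) = 1/2.
  BO × AO: posterior weight 1/3; P(next child type AB) = 1/4.
Weighted sum = 5/12.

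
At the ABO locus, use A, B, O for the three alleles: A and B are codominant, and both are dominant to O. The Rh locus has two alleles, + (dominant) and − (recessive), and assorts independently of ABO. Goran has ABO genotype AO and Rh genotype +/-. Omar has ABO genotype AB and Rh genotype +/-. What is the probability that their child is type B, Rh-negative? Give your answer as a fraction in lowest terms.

1/16

ABO cross AO × AB → offspring phenotypes: 1/2 A, 1/4 B, 1/4 AB.
Rh cross +/- × +/- → 3/4 Rh+, 1/4 Rh-.
Independent loci: P(type B, Rh-negative) = 1/4 × 1/4 = 1/16.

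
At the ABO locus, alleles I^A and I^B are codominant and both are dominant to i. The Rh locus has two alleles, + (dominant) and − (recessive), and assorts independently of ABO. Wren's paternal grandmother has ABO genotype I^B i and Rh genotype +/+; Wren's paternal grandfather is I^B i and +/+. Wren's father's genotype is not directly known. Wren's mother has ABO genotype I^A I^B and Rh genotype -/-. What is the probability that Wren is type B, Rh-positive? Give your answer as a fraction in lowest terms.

1/2

Wren's father's ABO genotype from I^B i × I^B i: 1/4 I^B I^B, 1/2 I^B i, 1/4 i i.
Crossing each possibility with the mother I^A I^B and summing P(type B): 1/4·1/2 + 1/2·1/2 + 1/4·1/2 = 1/2.
Similarly for Rh via the father's Rh distribution: P(Rh+) = 1.
Independent loci: 1/2 × 1 = 1/2.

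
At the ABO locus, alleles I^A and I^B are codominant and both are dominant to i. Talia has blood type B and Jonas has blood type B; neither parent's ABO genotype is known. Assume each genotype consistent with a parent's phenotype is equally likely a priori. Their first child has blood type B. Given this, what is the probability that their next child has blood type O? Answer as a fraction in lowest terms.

1/20

Possible genotypes: Talia ∈ {I^B I^B, I^B i}; Jonas ∈ {I^B I^B, I^B i}.
Weight each parental genotype pair by prior × P(type-B child):
  I^B I^B × I^B I^B: posterior weight 4/15; P(next child type O) = 0.
  I^B I^B × I^B i: posterior weight 4/15; P(next child type O) = 0.
  I^B i × I^B I^B: posterior weight 4/15; P(next child type O) = 0.
  I^B i × I^B i: posterior weight 1/5; P(next child type O) = 1/4.
Weighted sum = 1/20.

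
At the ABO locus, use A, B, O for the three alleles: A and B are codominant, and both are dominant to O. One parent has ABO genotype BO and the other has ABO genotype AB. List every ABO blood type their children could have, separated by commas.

A, B, AB

Gametes from BO × AB give offspring ABO genotypes AB, AO, BB, BO, i.e. phenotypes A, B, AB.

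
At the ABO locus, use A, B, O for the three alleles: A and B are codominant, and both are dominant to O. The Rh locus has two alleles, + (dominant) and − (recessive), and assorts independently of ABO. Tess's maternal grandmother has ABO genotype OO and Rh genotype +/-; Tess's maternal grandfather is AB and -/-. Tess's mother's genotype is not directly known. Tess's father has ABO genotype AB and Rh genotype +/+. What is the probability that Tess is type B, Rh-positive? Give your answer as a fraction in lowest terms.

3/8

Tess's mother's ABO genotype from OO × AB: 1/2 AO, 1/2 BO.
Crossing each possibility with the father AB and summing P(type B): 1/2·1/4 + 1/2·1/2 = 3/8.
Similarly for Rh via the mother's Rh distribution: P(Rh+) = 1.
Independent loci: 3/8 × 1 = 3/8.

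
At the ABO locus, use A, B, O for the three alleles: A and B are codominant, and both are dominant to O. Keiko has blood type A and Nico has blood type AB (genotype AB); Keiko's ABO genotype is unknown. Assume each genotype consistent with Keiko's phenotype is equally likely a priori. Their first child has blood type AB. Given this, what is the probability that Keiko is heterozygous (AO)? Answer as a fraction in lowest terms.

Possible genotypes: Keiko ∈ {AA, AO}; Nico ∈ {AB}.
Weight each parental genotype pair by prior × P(type-AB child):
  AA × AB: posterior weight 2/3.
  AO × AB: posterior weight 1/3.
Sum the posterior weight over pairs where Keiko is AO: 1/3.

1/3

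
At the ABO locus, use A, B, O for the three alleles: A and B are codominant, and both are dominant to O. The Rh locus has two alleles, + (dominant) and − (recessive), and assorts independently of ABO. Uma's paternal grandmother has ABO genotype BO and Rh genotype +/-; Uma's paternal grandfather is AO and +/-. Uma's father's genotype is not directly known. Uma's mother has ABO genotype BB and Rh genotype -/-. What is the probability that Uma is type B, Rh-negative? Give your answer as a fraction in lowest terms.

3/8

Uma's father's ABO genotype from BO × AO: 1/4 AB, 1/4 AO, 1/4 BO, 1/4 OO.
Crossing each possibility with the mother BB and summing P(type B): 1/4·1/2 + 1/4·1/2 + 1/4·1 + 1/4·1 = 3/4.
Similarly for Rh via the father's Rh distribution: P(Rh-) = 1/2.
Independent loci: 3/4 × 1/2 = 3/8.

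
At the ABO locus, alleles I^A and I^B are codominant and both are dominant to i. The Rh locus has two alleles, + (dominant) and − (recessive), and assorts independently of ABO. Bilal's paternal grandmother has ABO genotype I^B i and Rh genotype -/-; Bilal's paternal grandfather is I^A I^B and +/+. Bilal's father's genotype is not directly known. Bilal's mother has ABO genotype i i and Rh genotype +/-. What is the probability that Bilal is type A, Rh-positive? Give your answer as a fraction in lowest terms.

Bilal's father's ABO genotype from I^B i × I^A I^B: 1/4 I^A I^B, 1/4 I^A i, 1/4 I^B I^B, 1/4 I^B i.
Crossing each possibility with the mother i i and summing P(type A): 1/4·1/2 + 1/4·1/2 + 1/4·0 + 1/4·0 = 1/4.
Similarly for Rh via the father's Rh distribution: P(Rh+) = 3/4.
Independent loci: 1/4 × 3/4 = 3/16.

3/16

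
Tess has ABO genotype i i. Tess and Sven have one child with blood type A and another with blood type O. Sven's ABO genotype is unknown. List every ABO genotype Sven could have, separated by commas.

I^A i

For each candidate genotype of Sven, check whether crossing it with i i can produce every observed child phenotype.
  I^A I^A → possible child types {A} ✗
  I^A I^B → possible child types {A, B} ✗
  I^A i → possible child types {O, A} ✓
  I^B I^B → possible child types {B} ✗
  I^B i → possible child types {O, B} ✗
  i i → possible child types {O} ✗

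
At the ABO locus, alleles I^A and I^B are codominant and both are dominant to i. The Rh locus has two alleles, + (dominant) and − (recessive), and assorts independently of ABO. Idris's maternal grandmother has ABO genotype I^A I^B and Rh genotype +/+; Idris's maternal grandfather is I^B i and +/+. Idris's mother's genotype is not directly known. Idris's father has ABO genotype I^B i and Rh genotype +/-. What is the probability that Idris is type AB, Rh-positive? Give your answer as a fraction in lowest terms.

1/8

Idris's mother's ABO genotype from I^A I^B × I^B i: 1/4 I^A I^B, 1/4 I^A i, 1/4 I^B I^B, 1/4 I^B i.
Crossing each possibility with the father I^B i and summing P(type AB): 1/4·1/4 + 1/4·1/4 + 1/4·0 + 1/4·0 = 1/8.
Similarly for Rh via the mother's Rh distribution: P(Rh+) = 1.
Independent loci: 1/8 × 1 = 1/8.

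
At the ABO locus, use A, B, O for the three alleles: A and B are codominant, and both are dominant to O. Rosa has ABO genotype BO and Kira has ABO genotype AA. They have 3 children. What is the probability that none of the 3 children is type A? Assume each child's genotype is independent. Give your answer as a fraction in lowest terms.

ABO cross BO × AA → 1/2 A, 1/2 AB.
So P(type A) = 1/2 per child.
P(not type A) = 1/2 for one child; (1/2)^3 = 1/8.

1/8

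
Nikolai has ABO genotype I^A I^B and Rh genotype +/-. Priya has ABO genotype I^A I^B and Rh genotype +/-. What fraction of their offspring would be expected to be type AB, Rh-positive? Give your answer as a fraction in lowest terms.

ABO cross I^A I^B × I^A I^B → offspring phenotypes: 1/4 A, 1/4 B, 1/2 AB.
Rh cross +/- × +/- → 3/4 Rh+, 1/4 Rh-.
Independent loci: P(type AB, Rh-positive) = 1/2 × 3/4 = 3/8.

3/8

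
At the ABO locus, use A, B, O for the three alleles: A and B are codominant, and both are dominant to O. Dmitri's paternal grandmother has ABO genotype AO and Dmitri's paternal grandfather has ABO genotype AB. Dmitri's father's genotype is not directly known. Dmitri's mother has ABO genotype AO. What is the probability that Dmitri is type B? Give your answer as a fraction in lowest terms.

1/8

Dmitri's father's ABO genotype from AO × AB: 1/4 AA, 1/4 AB, 1/4 AO, 1/4 BO.
Crossing each possibility with the mother AO and summing P(type B): 1/4·0 + 1/4·1/4 + 1/4·0 + 1/4·1/4 = 1/8.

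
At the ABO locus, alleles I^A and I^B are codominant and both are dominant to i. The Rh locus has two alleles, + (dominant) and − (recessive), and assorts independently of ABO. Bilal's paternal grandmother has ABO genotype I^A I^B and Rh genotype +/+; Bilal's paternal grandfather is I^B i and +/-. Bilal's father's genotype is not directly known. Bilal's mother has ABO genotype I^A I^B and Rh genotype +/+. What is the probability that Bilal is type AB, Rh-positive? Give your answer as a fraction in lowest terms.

Bilal's father's ABO genotype from I^A I^B × I^B i: 1/4 I^A I^B, 1/4 I^A i, 1/4 I^B I^B, 1/4 I^B i.
Crossing each possibility with the mother I^A I^B and summing P(type AB): 1/4·1/2 + 1/4·1/4 + 1/4·1/2 + 1/4·1/4 = 3/8.
Similarly for Rh via the father's Rh distribution: P(Rh+) = 1.
Independent loci: 3/8 × 1 = 3/8.

3/8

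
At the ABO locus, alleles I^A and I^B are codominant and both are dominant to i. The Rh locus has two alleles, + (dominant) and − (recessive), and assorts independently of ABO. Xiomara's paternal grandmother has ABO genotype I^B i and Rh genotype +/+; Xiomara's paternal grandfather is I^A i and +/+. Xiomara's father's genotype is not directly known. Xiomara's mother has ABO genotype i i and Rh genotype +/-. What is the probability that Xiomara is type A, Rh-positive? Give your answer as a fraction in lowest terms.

Xiomara's father's ABO genotype from I^B i × I^A i: 1/4 I^A I^B, 1/4 I^A i, 1/4 I^B i, 1/4 i i.
Crossing each possibility with the mother i i and summing P(type A): 1/4·1/2 + 1/4·1/2 + 1/4·0 + 1/4·0 = 1/4.
Similarly for Rh via the father's Rh distribution: P(Rh+) = 1.
Independent loci: 1/4 × 1 = 1/4.

1/4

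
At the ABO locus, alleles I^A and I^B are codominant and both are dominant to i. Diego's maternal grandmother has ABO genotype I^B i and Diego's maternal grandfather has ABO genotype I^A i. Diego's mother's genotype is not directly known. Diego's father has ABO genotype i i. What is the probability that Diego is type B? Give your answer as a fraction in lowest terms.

1/4

Diego's mother's ABO genotype from I^B i × I^A i: 1/4 I^A I^B, 1/4 I^A i, 1/4 I^B i, 1/4 i i.
Crossing each possibility with the father i i and summing P(type B): 1/4·1/2 + 1/4·0 + 1/4·1/2 + 1/4·0 = 1/4.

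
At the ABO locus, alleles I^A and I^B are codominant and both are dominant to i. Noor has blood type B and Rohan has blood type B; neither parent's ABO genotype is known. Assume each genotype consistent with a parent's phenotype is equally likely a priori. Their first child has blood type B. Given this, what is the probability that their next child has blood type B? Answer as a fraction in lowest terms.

Possible genotypes: Noor ∈ {I^B I^B, I^B i}; Rohan ∈ {I^B I^B, I^B i}.
Weight each parental genotype pair by prior × P(type-B child):
  I^B I^B × I^B I^B: posterior weight 4/15; P(next child type B) = 1.
  I^B I^B × I^B i: posterior weight 4/15; P(next child type B) = 1.
  I^B i × I^B I^B: posterior weight 4/15; P(next child type B) = 1.
  I^B i × I^B i: posterior weight 1/5; P(next child type B) = 3/4.
Weighted sum = 19/20.

19/20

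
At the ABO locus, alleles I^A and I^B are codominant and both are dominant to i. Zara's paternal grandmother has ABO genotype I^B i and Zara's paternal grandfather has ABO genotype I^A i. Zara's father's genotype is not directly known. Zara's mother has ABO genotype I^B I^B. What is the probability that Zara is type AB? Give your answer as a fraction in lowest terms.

1/4

Zara's father's ABO genotype from I^B i × I^A i: 1/4 I^A I^B, 1/4 I^A i, 1/4 I^B i, 1/4 i i.
Crossing each possibility with the mother I^B I^B and summing P(type AB): 1/4·1/2 + 1/4·1/2 + 1/4·0 + 1/4·0 = 1/4.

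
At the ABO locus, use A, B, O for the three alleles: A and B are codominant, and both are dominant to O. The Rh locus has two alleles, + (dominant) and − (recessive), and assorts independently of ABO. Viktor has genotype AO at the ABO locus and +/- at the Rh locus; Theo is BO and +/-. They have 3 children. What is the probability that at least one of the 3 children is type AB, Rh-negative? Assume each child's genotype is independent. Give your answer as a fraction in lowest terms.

721/4096

ABO cross AO × BO → 1/4 O, 1/4 A, 1/4 B, 1/4 AB.
Rh cross +/- × +/- → 3/4 Rh+, 1/4 Rh-; so P(type AB, Rh-negative) = 1/4 × 1/4 = 1/16 per child.
P(none) = (15/16)^3 = 3375/4096; P(at least one) = 1 − 3375/4096 = 721/4096.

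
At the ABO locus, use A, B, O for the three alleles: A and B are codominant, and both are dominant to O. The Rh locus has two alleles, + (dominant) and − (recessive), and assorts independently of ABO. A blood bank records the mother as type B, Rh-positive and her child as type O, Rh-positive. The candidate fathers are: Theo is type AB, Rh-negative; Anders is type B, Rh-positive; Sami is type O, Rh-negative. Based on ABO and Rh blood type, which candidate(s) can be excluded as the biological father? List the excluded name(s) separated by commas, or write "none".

Theo

A candidate is excluded only if no genotype consistent with his phenotype could produce a type O, Rh-positive child with a type B, Rh-positive mother.
Theo (type AB, Rh-): no genotype consistent with that phenotype can produce a type-O Rh+ child with a type-B mother.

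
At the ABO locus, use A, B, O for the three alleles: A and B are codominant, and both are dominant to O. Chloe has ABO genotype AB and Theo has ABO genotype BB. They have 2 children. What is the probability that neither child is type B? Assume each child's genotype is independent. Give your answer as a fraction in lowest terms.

ABO cross AB × BB → 1/2 B, 1/2 AB.
So P(type B) = 1/2 per child.
P(not type B) = 1/2 for one child; (1/2)^2 = 1/4.

1/4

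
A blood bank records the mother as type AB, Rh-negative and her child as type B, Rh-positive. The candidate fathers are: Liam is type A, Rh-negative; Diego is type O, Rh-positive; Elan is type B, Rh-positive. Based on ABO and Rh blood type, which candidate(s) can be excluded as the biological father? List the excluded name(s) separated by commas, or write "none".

Liam

A candidate is excluded only if no genotype consistent with his phenotype could produce a type B, Rh-positive child with a type AB, Rh-negative mother.
Liam (type A, Rh-): no genotype consistent with that phenotype can produce a type-B Rh+ child with a type-AB mother.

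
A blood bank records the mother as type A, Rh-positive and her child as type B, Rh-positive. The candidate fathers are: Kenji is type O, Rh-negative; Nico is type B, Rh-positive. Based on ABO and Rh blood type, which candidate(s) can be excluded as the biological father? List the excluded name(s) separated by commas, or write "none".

A candidate is excluded only if no genotype consistent with his phenotype could produce a type B, Rh-positive child with a type A, Rh-positive mother.
Kenji (type O, Rh-): no genotype consistent with that phenotype can produce a type-B Rh+ child with a type-A mother.

Kenji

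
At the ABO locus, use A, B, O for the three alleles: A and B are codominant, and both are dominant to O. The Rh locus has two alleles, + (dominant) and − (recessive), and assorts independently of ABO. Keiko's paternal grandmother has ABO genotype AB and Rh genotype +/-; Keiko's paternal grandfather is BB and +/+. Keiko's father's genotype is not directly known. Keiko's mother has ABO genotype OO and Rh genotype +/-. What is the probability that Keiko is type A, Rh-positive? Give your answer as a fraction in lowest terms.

Keiko's father's ABO genotype from AB × BB: 1/2 AB, 1/2 BB.
Crossing each possibility with the mother OO and summing P(type A): 1/2·1/2 + 1/2·0 = 1/4.
Similarly for Rh via the father's Rh distribution: P(Rh+) = 7/8.
Independent loci: 1/4 × 7/8 = 7/32.

7/32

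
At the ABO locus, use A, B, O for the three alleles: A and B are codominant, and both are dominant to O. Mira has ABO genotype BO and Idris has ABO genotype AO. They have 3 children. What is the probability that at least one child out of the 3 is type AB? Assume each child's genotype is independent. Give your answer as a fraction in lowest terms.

37/64

ABO cross BO × AO → 1/4 O, 1/4 A, 1/4 B, 1/4 AB.
So P(type AB) = 1/4 per child.
P(none) = (3/4)^3 = 27/64; P(at least one) = 1 − 27/64 = 37/64.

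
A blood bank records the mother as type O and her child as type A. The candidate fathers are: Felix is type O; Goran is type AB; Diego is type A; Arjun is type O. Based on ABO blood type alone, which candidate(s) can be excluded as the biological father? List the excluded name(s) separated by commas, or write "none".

Felix, Arjun

A candidate is excluded only if no genotype consistent with his phenotype could produce a type A child with a type O mother.
Felix (type O): no genotype consistent with that phenotype can produce a type-A child with a type-O mother.
Arjun (type O): no genotype consistent with that phenotype can produce a type-A child with a type-O mother.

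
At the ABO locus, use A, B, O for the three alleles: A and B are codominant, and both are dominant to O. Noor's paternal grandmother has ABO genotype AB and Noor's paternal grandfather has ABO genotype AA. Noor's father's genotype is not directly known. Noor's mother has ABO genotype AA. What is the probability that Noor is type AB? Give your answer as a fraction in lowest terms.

Noor's father's ABO genotype from AB × AA: 1/2 AA, 1/2 AB.
Crossing each possibility with the mother AA and summing P(type AB): 1/2·0 + 1/2·1/2 = 1/4.

1/4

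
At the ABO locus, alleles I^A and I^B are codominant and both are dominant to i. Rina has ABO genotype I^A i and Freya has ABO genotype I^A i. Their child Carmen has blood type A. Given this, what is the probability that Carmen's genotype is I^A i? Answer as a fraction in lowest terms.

2/3

Cross I^A i × I^A i → 1/4 I^A I^A, 1/2 I^A i, 1/4 i i.
Type-A genotypes among offspring: I^A I^A (1/4), I^A i (1/2); total 3/4.
P(I^A i | type A) = (1/2) / (3/4) = 2/3.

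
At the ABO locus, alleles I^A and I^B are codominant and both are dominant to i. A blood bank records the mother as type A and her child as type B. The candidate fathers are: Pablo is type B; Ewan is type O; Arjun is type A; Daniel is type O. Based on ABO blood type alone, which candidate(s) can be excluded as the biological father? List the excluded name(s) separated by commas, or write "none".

A candidate is excluded only if no genotype consistent with his phenotype could produce a type B child with a type A mother.
Ewan (type O): no genotype consistent with that phenotype can produce a type-B child with a type-A mother.
Arjun (type A): no genotype consistent with that phenotype can produce a type-B child with a type-A mother.
Daniel (type O): no genotype consistent with that phenotype can produce a type-B child with a type-A mother.

Ewan, Arjun, Daniel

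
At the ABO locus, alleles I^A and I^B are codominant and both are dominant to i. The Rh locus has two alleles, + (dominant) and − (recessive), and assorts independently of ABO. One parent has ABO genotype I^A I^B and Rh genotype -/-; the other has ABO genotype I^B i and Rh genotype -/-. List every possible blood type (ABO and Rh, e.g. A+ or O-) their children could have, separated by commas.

Gametes from I^A I^B × I^B i give offspring ABO genotypes I^A I^B, I^A i, I^B I^B, I^B i, i.e. phenotypes A, B, AB.
Rh cross -/- × -/- → phenotypes Rh-.
Combining independently: A-, B-, AB-.

A-, B-, AB-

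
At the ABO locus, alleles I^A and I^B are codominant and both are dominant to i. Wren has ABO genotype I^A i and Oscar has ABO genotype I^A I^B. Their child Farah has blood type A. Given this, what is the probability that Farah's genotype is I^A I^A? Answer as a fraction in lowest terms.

1/2

Cross I^A i × I^A I^B → 1/4 I^A I^A, 1/4 I^A I^B, 1/4 I^A i, 1/4 I^B i.
Type-A genotypes among offspring: I^A I^A (1/4), I^A i (1/4); total 1/2.
P(I^A I^A | type A) = (1/4) / (1/2) = 1/2.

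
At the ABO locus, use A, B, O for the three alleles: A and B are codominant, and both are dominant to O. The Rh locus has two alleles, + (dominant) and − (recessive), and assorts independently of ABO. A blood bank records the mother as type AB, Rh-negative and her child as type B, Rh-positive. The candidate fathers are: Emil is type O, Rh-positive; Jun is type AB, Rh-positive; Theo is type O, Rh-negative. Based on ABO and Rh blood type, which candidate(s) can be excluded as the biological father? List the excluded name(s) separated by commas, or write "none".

A candidate is excluded only if no genotype consistent with his phenotype could produce a type B, Rh-positive child with a type AB, Rh-negative mother.
Theo (type O, Rh-): no genotype consistent with that phenotype can produce a type-B Rh+ child with a type-AB mother.

Theo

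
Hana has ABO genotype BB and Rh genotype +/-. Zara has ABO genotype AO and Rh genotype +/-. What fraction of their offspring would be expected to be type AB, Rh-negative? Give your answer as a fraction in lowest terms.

ABO cross BB × AO → offspring phenotypes: 1/2 B, 1/2 AB.
Rh cross +/- × +/- → 3/4 Rh+, 1/4 Rh-.
Independent loci: P(type AB, Rh-negative) = 1/2 × 1/4 = 1/8.

1/8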